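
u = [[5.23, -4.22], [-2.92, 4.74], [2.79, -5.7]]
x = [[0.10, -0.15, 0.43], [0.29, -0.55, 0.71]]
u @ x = [[-0.70, 1.54, -0.75],  [1.08, -2.17, 2.11],  [-1.37, 2.72, -2.85]]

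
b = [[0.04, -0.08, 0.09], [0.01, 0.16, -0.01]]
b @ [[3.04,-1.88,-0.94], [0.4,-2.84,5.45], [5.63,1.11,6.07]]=[[0.6, 0.25, 0.07],  [0.04, -0.48, 0.80]]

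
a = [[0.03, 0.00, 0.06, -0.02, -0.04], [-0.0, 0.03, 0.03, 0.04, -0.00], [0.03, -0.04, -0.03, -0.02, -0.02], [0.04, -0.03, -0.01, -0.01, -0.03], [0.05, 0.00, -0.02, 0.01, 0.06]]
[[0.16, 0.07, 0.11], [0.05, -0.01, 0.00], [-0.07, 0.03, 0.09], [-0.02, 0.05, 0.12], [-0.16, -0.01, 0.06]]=a @ [[-0.86, 0.90, 2.07], [0.12, 0.66, -1.2], [2.24, -0.12, 0.64], [-0.47, -0.56, 0.52], [-1.05, -0.89, -0.54]]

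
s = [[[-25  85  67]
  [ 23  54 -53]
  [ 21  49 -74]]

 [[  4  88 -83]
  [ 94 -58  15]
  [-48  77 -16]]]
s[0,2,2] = -74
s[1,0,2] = -83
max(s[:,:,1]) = 88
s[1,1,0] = 94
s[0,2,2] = -74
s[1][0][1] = 88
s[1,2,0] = -48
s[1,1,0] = 94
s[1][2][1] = 77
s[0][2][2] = -74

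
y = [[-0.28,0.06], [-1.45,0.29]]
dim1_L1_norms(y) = [0.34, 1.74]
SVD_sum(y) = [[-0.28, 0.06], [-1.45, 0.29]] + [[0.0, 0.0], [-0.0, -0.0]]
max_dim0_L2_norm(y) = 1.48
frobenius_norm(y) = 1.51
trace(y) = 0.01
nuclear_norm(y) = 1.51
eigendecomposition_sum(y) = [[-0.14+0.05j, 0.03-0.00j], [-0.72+0.05j, 0.14+0.03j]] + [[(-0.14-0.05j),0.03+0.00j], [-0.72-0.05j,(0.15-0.03j)]]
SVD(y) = [[-0.19, -0.98], [-0.98, 0.19]] @ diag([1.5061823167779076, 0.0038507954418211896]) @ [[0.98, -0.2],[-0.2, -0.98]]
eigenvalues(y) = [0.08j, -0.08j]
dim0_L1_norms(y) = [1.73, 0.35]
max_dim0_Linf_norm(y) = 1.45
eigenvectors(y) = [[-0.19+0.05j, -0.19-0.05j], [(-0.98+0j), -0.98-0.00j]]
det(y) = 0.01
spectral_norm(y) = 1.51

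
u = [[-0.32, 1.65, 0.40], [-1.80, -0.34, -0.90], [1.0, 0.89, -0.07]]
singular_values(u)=[2.37, 1.72, 0.6]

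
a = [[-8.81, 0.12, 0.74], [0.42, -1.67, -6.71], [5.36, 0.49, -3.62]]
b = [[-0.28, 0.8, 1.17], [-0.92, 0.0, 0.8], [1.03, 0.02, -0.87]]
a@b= [[3.12, -7.03, -10.86], [-5.49, 0.20, 4.99], [-5.68, 4.22, 9.81]]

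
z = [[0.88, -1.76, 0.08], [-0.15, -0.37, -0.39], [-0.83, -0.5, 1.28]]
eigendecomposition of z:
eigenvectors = [[(0.09-0.57j), (0.09+0.57j), -0.65+0.00j], [(-0.16+0.1j), -0.16-0.10j, (-0.63+0j)], [(0.79+0j), 0.79-0.00j, -0.42+0.00j]]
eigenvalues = [(1.29+0.54j), (1.29-0.54j), (-0.78+0j)]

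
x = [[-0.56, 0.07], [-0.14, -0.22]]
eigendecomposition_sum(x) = [[-0.59, 0.13], [-0.27, 0.06]] + [[0.03, -0.06], [0.13, -0.28]]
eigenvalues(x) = [-0.53, -0.25]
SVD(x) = [[-0.97, -0.23], [-0.23, 0.97]] @ diag([0.5774529101121857, 0.23032181095798998]) @ [[1.0, -0.03], [-0.03, -1.0]]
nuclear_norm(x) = 0.81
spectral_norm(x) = 0.58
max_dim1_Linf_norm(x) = 0.56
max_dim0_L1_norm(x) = 0.7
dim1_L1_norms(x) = [0.63, 0.36]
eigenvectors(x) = [[-0.91, -0.22],[-0.41, -0.98]]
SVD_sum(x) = [[-0.56, 0.02], [-0.13, 0.00]] + [[0.0,0.05], [-0.01,-0.22]]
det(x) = 0.13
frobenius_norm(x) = 0.62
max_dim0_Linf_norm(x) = 0.56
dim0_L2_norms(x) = [0.58, 0.23]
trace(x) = -0.78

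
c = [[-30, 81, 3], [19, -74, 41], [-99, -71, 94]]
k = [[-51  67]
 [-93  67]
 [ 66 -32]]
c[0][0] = -30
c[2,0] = -99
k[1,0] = -93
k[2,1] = -32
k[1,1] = 67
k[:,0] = [-51, -93, 66]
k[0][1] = 67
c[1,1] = -74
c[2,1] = -71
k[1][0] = -93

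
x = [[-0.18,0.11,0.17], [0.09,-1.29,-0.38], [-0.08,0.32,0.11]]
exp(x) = [[0.83, 0.07, 0.15], [0.05, 0.25, -0.22], [-0.07, 0.19, 1.07]]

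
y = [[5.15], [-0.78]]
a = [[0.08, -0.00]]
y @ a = [[0.41, 0.0], [-0.06, 0.00]]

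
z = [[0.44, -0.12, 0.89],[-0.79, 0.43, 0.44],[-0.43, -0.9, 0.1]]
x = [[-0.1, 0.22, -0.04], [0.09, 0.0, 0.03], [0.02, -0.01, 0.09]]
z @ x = [[-0.04, 0.09, 0.06],[0.13, -0.18, 0.08],[-0.04, -0.10, -0.0]]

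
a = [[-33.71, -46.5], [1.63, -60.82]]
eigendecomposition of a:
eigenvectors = [[1.00,0.89], [0.07,0.46]]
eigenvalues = [-36.88, -57.65]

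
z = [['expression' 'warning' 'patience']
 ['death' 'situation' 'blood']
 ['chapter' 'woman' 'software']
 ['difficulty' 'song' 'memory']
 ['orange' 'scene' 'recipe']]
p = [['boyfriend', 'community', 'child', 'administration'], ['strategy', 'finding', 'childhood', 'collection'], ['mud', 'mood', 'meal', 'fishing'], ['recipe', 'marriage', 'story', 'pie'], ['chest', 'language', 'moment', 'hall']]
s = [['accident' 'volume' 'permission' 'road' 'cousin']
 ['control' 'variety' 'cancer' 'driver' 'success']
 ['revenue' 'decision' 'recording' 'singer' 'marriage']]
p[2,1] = 'mood'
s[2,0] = 'revenue'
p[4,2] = 'moment'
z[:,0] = ['expression', 'death', 'chapter', 'difficulty', 'orange']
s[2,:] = ['revenue', 'decision', 'recording', 'singer', 'marriage']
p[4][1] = 'language'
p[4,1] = 'language'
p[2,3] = 'fishing'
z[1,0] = 'death'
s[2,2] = 'recording'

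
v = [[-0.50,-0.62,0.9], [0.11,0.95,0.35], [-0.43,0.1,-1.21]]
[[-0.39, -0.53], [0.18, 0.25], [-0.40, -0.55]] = v @ [[0.78,1.07], [0.08,0.11], [0.06,0.08]]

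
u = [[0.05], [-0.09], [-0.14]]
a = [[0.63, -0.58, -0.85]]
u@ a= [[0.03, -0.03, -0.04], [-0.06, 0.05, 0.08], [-0.09, 0.08, 0.12]]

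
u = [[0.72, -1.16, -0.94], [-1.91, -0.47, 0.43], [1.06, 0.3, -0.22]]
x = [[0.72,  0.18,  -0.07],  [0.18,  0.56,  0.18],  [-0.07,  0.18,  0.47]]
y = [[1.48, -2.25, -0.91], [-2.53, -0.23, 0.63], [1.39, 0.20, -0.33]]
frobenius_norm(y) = 4.12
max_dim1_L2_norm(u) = 2.01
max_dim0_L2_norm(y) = 3.24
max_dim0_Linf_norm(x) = 0.72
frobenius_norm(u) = 2.84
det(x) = 0.14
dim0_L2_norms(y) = [3.24, 2.27, 1.15]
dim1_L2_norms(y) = [2.84, 2.62, 1.44]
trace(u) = 0.03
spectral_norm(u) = 2.43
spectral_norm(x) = 0.84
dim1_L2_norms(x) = [0.75, 0.62, 0.51]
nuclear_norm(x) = 1.75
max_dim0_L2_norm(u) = 2.3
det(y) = 0.00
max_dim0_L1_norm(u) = 3.69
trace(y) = 0.92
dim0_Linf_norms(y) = [2.53, 2.25, 0.91]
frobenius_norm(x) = 1.09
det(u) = 0.01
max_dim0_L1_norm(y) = 5.4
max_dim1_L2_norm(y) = 2.84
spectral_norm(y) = 3.57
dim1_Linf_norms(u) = [1.16, 1.91, 1.06]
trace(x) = 1.75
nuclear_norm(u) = 3.90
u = y @ x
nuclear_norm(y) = 5.63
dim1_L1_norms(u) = [2.82, 2.81, 1.58]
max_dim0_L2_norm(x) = 0.75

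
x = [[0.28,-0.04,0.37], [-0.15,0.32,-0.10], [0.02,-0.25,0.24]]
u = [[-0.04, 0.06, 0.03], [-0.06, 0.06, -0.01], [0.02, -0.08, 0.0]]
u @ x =[[-0.02, 0.01, -0.01], [-0.03, 0.02, -0.03], [0.02, -0.03, 0.02]]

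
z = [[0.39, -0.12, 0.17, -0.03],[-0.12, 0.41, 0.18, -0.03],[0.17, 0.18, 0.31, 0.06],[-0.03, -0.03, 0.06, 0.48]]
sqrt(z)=[[0.58, -0.13, 0.19, -0.04],[-0.13, 0.59, 0.19, -0.04],[0.19, 0.19, 0.48, 0.06],[-0.04, -0.04, 0.06, 0.69]]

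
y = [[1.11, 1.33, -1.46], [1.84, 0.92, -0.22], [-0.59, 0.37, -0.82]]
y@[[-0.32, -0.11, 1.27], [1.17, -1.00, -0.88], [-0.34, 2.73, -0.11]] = [[1.70, -5.44, 0.4], [0.56, -1.72, 1.55], [0.90, -2.54, -0.98]]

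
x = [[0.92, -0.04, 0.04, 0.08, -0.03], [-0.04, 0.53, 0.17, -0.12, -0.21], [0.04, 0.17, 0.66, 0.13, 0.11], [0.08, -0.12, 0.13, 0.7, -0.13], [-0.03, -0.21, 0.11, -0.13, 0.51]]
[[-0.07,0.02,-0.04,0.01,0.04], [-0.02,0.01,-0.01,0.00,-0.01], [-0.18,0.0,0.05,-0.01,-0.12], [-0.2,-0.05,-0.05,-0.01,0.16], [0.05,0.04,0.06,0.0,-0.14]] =x @ [[-0.04, 0.03, -0.04, 0.01, 0.03], [0.04, 0.04, -0.06, 0.02, 0.05], [-0.25, -0.01, 0.11, -0.02, -0.22], [-0.21, -0.05, -0.09, -0.01, 0.24], [0.11, 0.09, 0.04, 0.02, -0.15]]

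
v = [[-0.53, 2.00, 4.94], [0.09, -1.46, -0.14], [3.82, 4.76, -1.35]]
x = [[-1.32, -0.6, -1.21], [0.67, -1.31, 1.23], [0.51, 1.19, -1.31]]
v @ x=[[4.56,  3.58,  -3.37], [-1.17,  1.69,  -1.72], [-2.54,  -10.13,  3.0]]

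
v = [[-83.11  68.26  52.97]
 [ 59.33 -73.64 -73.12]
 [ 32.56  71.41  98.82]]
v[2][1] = 71.41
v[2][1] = 71.41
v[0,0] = -83.11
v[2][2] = 98.82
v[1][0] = 59.33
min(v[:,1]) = -73.64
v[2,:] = [32.56, 71.41, 98.82]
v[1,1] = -73.64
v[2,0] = 32.56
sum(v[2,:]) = 202.79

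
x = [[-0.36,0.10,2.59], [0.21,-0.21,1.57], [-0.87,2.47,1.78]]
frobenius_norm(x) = 4.41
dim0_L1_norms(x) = [1.44, 2.78, 5.94]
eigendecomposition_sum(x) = [[0.02+0.81j, (-0.71-1.15j), 0.43-0.00j], [(0.25+0.33j), (-0.64-0.27j), (0.18-0.13j)], [(-0.21-0.11j), (0.4-0.03j), -0.06+0.11j]] + [[(0.02-0.81j), -0.71+1.15j, (0.43+0j)], [0.25-0.33j, (-0.64+0.27j), 0.18+0.13j], [-0.21+0.11j, (0.4+0.03j), -0.06-0.11j]] + [[(-0.4+0j), (1.52-0j), 1.73-0.00j], [(-0.28+0j), 1.07-0.00j, 1.21-0.00j], [-0.45+0.00j, (1.68-0j), 1.90-0.00j]]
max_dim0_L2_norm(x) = 3.51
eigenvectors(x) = [[(0.86+0j), (0.86-0j), 0.61+0.00j], [0.36-0.25j, (0.36+0.25j), 0.43+0.00j], [(-0.12+0.22j), (-0.12-0.22j), (0.67+0j)]]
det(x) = 2.23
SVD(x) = [[-0.6, -0.55, -0.57], [-0.31, -0.5, 0.81], [-0.73, 0.67, 0.13]] @ diag([3.8953549939956096, 2.043264398865731, 0.27978575210567647]) @ [[0.2,-0.46,-0.86], [-0.24,0.83,-0.50], [0.95,0.31,0.06]]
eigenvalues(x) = [(-0.67+0.64j), (-0.67-0.64j), (2.56+0j)]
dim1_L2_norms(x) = [2.62, 1.6, 3.17]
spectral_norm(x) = 3.90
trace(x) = 1.21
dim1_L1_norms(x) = [3.05, 1.99, 5.12]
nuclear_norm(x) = 6.22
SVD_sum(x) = [[-0.48, 1.09, 2.03], [-0.25, 0.56, 1.05], [-0.58, 1.33, 2.46]] + [[0.27,-0.94,0.57], [0.24,-0.84,0.51], [-0.32,1.13,-0.69]] + [[-0.15, -0.05, -0.01], [0.22, 0.07, 0.01], [0.03, 0.01, 0.00]]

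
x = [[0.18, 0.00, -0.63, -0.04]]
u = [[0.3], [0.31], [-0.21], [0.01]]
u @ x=[[0.05, 0.0, -0.19, -0.01], [0.06, 0.00, -0.20, -0.01], [-0.04, 0.00, 0.13, 0.01], [0.0, 0.0, -0.01, -0.0]]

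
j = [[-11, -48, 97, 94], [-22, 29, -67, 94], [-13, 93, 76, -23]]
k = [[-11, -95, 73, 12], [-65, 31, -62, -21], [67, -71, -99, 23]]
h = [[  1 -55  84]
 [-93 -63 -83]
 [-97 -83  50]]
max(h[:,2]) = 84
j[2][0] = -13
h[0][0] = 1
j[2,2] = 76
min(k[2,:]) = -99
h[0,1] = -55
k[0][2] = 73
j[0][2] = 97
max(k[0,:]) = 73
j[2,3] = -23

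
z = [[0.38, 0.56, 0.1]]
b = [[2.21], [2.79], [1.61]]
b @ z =[[0.84, 1.24, 0.22], [1.06, 1.56, 0.28], [0.61, 0.9, 0.16]]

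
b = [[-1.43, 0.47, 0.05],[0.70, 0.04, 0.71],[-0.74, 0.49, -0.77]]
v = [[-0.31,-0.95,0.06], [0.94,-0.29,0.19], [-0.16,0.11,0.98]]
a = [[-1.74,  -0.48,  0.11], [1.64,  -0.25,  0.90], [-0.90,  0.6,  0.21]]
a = b + v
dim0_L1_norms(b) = [2.87, 1.0, 1.53]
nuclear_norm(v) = 3.00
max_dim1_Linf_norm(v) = 0.98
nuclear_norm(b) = 3.14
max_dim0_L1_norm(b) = 2.87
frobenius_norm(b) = 2.16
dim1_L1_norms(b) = [1.95, 1.45, 2.0]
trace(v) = 0.38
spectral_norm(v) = 1.00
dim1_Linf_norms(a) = [1.74, 1.64, 0.9]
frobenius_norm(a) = 2.84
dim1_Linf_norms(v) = [0.95, 0.94, 0.98]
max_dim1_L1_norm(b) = 2.0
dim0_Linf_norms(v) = [0.94, 0.95, 0.98]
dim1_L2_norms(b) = [1.51, 1.0, 1.17]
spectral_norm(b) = 1.96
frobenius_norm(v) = 1.73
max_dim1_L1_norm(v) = 1.42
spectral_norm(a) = 2.60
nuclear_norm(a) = 4.21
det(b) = 0.57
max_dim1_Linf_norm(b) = 1.43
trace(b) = -2.16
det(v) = 1.00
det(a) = 1.67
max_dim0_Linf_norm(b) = 1.43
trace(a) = -1.78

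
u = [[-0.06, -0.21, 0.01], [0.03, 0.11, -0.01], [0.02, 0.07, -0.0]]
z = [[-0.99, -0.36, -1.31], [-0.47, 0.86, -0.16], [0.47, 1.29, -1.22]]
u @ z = [[0.16,  -0.15,  0.1], [-0.09,  0.07,  -0.04], [-0.05,  0.05,  -0.04]]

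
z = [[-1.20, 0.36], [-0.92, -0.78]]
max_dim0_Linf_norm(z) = 1.2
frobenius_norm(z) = 1.74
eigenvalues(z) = [(-0.99+0.54j), (-0.99-0.54j)]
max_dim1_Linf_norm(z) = 1.2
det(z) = 1.27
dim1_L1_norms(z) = [1.56, 1.7]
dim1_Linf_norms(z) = [1.2, 0.92]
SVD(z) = [[-0.73, -0.68], [-0.68, 0.73]] @ diag([1.528855377050128, 0.8288553770501285]) @ [[0.98, 0.18], [0.18, -0.98]]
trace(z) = -1.98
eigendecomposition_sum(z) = [[-0.60+0.07j,(0.18+0.33j)],  [-0.46-0.85j,-0.39+0.46j]] + [[(-0.6-0.07j), 0.18-0.33j], [-0.46+0.85j, (-0.39-0.46j)]]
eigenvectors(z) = [[-0.19+0.49j,-0.19-0.49j], [-0.85+0.00j,(-0.85-0j)]]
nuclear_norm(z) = 2.36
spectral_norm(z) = 1.53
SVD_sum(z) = [[-1.1, -0.20],[-1.03, -0.18]] + [[-0.10, 0.56], [0.11, -0.60]]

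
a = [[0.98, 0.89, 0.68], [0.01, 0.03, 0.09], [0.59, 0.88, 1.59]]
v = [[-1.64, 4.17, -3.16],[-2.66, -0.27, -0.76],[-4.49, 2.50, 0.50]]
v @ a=[[-3.43,-4.12,-5.76], [-3.06,-3.04,-3.04], [-4.08,-3.48,-2.03]]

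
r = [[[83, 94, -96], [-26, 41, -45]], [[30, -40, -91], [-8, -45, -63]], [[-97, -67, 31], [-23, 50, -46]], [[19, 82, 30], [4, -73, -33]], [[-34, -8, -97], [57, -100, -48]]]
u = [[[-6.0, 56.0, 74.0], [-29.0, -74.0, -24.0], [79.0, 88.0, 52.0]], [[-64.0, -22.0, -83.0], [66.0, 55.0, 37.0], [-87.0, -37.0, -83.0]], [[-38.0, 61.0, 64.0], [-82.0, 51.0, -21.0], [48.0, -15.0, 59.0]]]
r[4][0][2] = -97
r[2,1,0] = -23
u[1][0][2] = -83.0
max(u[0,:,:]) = 88.0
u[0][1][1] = -74.0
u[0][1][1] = -74.0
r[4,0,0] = -34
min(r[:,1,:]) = -100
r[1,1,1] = -45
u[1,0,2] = -83.0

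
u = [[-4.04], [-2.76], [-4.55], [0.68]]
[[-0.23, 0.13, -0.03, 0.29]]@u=[[0.9]]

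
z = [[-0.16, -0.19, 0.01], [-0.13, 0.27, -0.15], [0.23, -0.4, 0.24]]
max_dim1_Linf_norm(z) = 0.4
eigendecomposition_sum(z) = [[0.03, -0.08, 0.04], [-0.10, 0.29, -0.15], [0.16, -0.44, 0.23]] + [[-0.19, -0.11, -0.03], [-0.03, -0.02, -0.00], [0.07, 0.04, 0.01]] + [[-0.0, -0.0, -0.00], [0.0, 0.00, 0.0], [0.00, 0.0, 0.00]]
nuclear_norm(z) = 0.86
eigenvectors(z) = [[-0.16, 0.92, -0.33], [0.53, 0.14, 0.33], [-0.83, -0.36, 0.88]]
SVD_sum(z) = [[0.04, -0.08, 0.04], [-0.13, 0.27, -0.15], [0.2, -0.42, 0.23]] + [[-0.2, -0.11, -0.03], [-0.00, -0.00, -0.00], [0.04, 0.02, 0.01]] + [[-0.00,  0.0,  0.00],[-0.00,  0.0,  0.0],[-0.00,  0.00,  0.00]]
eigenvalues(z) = [0.54, -0.19, 0.0]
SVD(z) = [[0.16, 0.98, 0.08], [-0.54, 0.02, 0.84], [0.83, -0.18, 0.53]] @ diag([0.625108580076114, 0.23202689344629093, 0.001668482210856675]) @ [[0.38, -0.81, 0.45], [-0.86, -0.48, -0.15], [-0.34, 0.33, 0.88]]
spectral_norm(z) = 0.63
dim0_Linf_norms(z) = [0.23, 0.4, 0.24]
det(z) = -0.00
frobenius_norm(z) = 0.67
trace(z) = 0.35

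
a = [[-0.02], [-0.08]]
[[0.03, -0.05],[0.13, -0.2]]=a @ [[-1.59, 2.48]]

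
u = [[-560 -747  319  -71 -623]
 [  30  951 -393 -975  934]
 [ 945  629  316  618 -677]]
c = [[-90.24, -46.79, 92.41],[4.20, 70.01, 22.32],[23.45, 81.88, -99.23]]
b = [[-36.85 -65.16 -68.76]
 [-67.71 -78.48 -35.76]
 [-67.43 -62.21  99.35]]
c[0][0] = -90.24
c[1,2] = 22.32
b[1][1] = -78.48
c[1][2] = 22.32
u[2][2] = 316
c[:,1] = [-46.79, 70.01, 81.88]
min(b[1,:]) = -78.48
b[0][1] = -65.16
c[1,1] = 70.01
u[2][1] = 629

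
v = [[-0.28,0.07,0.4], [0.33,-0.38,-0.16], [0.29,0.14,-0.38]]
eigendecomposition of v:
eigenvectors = [[-0.74+0.00j, (-0.41+0.15j), (-0.41-0.15j)], [-0.34+0.00j, 0.87+0.00j, 0.87-0.00j], [(-0.58+0j), 0.09-0.20j, (0.09+0.2j)]]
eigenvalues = [(0.07+0j), (-0.55+0.09j), (-0.55-0.09j)]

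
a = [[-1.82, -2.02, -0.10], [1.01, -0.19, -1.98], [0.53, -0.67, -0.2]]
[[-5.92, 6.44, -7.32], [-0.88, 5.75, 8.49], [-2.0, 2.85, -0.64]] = a@[[-0.01, 0.27, 0.98], [2.93, -3.31, 2.94], [0.16, -2.45, -4.07]]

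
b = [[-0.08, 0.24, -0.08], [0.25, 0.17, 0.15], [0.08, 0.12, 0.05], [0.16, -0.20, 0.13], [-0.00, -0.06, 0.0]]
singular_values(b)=[0.39, 0.37, 0.01]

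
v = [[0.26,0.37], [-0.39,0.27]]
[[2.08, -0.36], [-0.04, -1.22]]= v @ [[2.68, 1.66],[3.73, -2.13]]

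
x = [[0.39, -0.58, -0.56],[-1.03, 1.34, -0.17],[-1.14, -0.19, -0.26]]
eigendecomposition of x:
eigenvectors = [[0.47, 0.47, 0.43],[0.27, 0.51, -0.89],[0.84, -0.72, -0.15]]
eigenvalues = [-0.96, 0.62, 1.8]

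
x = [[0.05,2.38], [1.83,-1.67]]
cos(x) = [[-0.22,0.59], [0.45,-0.65]]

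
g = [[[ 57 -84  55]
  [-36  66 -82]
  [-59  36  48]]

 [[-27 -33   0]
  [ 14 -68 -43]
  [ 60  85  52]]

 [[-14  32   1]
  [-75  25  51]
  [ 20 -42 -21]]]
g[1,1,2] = -43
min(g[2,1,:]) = -75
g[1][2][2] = 52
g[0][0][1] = -84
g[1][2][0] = 60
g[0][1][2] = -82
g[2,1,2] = 51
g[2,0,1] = 32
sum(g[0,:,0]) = -38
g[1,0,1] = -33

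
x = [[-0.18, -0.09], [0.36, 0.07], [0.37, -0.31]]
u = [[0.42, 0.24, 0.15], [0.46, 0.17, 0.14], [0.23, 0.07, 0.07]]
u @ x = [[0.07, -0.07], [0.03, -0.07], [0.01, -0.04]]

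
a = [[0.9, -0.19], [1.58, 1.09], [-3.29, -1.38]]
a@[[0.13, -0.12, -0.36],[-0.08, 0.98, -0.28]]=[[0.13, -0.29, -0.27], [0.12, 0.88, -0.87], [-0.32, -0.96, 1.57]]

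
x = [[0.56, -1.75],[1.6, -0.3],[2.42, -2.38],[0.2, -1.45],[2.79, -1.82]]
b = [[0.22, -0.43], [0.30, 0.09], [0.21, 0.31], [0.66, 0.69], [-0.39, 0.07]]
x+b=[[0.78, -2.18], [1.9, -0.21], [2.63, -2.07], [0.86, -0.76], [2.4, -1.75]]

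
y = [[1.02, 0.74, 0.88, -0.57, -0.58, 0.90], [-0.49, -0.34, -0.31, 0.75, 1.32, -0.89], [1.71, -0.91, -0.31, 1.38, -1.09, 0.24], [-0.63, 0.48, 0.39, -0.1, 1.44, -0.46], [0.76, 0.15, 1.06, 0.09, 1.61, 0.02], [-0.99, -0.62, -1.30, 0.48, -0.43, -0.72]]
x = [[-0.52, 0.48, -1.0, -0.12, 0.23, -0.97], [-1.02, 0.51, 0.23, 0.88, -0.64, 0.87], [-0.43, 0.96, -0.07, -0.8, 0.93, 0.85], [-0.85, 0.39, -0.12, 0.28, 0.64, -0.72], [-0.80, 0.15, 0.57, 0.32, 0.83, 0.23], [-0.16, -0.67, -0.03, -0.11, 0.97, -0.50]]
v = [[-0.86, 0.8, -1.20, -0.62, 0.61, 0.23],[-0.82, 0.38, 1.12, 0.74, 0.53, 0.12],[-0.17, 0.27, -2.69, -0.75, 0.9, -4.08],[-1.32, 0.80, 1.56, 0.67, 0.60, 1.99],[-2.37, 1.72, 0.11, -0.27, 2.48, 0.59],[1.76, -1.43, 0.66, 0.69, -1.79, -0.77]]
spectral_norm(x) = 2.24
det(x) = -0.06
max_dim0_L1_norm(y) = 6.47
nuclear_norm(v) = 13.51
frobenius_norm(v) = 8.15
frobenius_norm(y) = 5.08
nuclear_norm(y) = 9.07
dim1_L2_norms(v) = [1.9, 1.71, 5.04, 3.1, 3.89, 3.14]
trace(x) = 0.53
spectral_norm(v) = 5.86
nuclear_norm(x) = 7.88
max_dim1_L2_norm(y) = 2.65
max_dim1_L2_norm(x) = 1.83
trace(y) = 1.16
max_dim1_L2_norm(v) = 5.04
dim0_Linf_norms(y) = [1.71, 0.91, 1.3, 1.38, 1.61, 0.9]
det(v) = -0.00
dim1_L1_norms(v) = [4.32, 3.71, 8.86, 6.94, 7.54, 7.1]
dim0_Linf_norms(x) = [1.02, 0.96, 1.0, 0.88, 0.97, 0.97]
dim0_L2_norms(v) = [3.45, 2.55, 3.58, 1.58, 3.34, 4.65]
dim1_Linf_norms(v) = [1.2, 1.12, 4.08, 1.99, 2.48, 1.79]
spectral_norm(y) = 3.35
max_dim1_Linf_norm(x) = 1.02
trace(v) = -0.79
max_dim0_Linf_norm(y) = 1.71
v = y @ x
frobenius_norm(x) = 3.81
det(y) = 0.00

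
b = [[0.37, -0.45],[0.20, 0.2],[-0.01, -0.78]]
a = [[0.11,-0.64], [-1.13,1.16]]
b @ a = [[0.55, -0.76], [-0.20, 0.10], [0.88, -0.90]]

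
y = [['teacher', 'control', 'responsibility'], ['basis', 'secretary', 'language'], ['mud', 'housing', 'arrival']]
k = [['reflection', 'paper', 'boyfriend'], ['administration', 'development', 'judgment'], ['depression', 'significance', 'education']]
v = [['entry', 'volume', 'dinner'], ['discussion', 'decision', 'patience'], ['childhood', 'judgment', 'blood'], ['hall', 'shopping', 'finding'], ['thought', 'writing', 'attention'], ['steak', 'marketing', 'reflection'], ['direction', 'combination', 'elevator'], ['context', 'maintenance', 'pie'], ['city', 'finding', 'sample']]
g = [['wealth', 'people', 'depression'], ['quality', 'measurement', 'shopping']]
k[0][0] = 'reflection'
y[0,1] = 'control'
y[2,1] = 'housing'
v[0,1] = 'volume'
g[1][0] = 'quality'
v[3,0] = 'hall'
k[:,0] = ['reflection', 'administration', 'depression']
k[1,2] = 'judgment'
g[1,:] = ['quality', 'measurement', 'shopping']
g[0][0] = 'wealth'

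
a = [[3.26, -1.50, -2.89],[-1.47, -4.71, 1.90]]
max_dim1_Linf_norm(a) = 4.71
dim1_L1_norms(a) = [7.65, 8.08]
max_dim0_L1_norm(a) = 6.21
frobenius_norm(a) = 7.01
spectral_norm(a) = 5.41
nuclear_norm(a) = 9.87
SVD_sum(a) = [[0.96, 1.42, -1.06], [-2.39, -3.54, 2.64]] + [[2.30, -2.92, -1.83],  [0.92, -1.17, -0.74]]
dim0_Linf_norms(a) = [3.26, 4.71, 2.89]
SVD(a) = [[-0.37, 0.93],[0.93, 0.37]] @ diag([5.40803425769623, 4.4651836991980485]) @ [[-0.48,-0.70,0.53], [0.55,-0.7,-0.44]]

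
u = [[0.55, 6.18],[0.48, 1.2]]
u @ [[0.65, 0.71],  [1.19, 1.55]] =[[7.71, 9.97], [1.74, 2.2]]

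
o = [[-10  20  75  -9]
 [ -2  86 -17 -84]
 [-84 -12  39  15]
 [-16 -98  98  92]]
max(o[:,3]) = 92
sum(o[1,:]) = -17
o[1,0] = -2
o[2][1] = -12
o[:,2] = [75, -17, 39, 98]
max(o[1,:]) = 86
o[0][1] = 20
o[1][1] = 86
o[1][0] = -2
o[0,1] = 20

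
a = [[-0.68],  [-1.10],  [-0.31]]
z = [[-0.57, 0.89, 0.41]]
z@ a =[[-0.72]]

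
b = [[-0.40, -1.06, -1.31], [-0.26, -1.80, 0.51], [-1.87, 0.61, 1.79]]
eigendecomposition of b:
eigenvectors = [[0.42, -0.86, -0.7], [-0.12, -0.07, -0.68], [-0.90, -0.51, -0.24]]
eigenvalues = [2.74, -1.27, -1.89]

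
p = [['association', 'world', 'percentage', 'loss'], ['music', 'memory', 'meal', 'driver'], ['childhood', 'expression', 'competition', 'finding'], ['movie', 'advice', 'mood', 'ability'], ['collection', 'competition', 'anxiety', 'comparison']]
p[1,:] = ['music', 'memory', 'meal', 'driver']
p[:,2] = ['percentage', 'meal', 'competition', 'mood', 'anxiety']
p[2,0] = 'childhood'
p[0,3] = 'loss'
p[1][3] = 'driver'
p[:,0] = ['association', 'music', 'childhood', 'movie', 'collection']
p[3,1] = 'advice'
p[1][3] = 'driver'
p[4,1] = 'competition'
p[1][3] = 'driver'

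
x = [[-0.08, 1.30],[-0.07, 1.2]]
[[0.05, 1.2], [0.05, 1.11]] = x@[[0.54, 0.07], [0.07, 0.93]]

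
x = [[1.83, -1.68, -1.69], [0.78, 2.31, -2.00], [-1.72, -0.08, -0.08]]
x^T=[[1.83, 0.78, -1.72],[-1.68, 2.31, -0.08],[-1.69, -2.00, -0.08]]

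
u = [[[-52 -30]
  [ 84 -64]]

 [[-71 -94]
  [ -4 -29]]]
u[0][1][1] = -64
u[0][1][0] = 84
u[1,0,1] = -94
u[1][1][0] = -4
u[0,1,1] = -64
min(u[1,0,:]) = -94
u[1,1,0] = -4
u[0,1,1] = -64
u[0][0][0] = -52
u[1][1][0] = -4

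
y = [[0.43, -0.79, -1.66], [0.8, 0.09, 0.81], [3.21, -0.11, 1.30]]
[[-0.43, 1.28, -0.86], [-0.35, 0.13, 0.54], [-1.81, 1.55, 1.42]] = y@[[-0.72, 0.65, 0.42], [-0.56, -0.34, 1.02], [0.34, -0.44, 0.14]]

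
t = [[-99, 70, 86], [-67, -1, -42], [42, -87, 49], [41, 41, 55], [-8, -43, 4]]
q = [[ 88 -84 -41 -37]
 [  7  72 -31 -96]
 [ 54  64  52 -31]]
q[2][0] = 54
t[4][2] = 4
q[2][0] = 54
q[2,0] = 54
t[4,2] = 4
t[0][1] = 70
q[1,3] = -96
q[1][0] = 7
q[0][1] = -84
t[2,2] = 49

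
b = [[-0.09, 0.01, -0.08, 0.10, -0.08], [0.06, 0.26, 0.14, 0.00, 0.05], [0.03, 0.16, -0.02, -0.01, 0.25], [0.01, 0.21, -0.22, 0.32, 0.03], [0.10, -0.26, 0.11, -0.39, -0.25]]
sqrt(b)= [[(0.19+0.28j),-0.02-0.01j,-0.11+0.08j,(-0.01-0.1j),-0.21-0.04j], [(0.28-0.25j),0.45+0.01j,(0.2-0.07j),(-0.2+0.09j),-0.18+0.03j], [(-0.92+0.55j),(0.4-0.03j),0.06+0.16j,0.89-0.19j,(1.19-0.07j)], [-0.50+0.41j,0.33-0.02j,-0.34+0.12j,1.05-0.14j,(0.55-0.05j)], [(0.65-0.03j),(-0.31+0j),(0.12-0.01j),(-0.84+0.01j),-0.39+0.00j]]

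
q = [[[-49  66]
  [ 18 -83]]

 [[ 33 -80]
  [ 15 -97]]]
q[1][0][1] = -80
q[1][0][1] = -80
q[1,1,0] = 15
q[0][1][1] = -83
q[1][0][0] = 33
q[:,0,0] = [-49, 33]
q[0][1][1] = -83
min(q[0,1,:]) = -83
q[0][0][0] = -49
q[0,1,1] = -83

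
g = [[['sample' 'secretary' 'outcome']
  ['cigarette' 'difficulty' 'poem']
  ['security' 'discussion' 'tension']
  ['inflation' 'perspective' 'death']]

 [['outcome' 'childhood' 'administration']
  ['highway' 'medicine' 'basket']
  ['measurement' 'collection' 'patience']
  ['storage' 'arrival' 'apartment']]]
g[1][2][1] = 'collection'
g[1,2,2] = 'patience'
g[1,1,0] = 'highway'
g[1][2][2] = 'patience'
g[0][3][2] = 'death'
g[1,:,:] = [['outcome', 'childhood', 'administration'], ['highway', 'medicine', 'basket'], ['measurement', 'collection', 'patience'], ['storage', 'arrival', 'apartment']]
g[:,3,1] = ['perspective', 'arrival']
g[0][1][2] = 'poem'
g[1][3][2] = 'apartment'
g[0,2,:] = ['security', 'discussion', 'tension']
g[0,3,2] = 'death'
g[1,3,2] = 'apartment'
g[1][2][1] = 'collection'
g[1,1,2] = 'basket'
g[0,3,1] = 'perspective'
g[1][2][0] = 'measurement'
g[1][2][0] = 'measurement'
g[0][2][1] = 'discussion'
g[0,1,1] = 'difficulty'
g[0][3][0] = 'inflation'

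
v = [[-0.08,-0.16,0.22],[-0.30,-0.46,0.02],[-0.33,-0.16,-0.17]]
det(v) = -0.02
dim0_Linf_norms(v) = [0.33, 0.46, 0.22]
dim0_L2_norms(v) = [0.45, 0.51, 0.28]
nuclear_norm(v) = 1.07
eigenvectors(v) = [[0.06+0.00j, 0.30+0.46j, (0.3-0.46j)], [(0.85+0j), -0.41-0.20j, -0.41+0.20j], [0.52+0.00j, -0.70+0.00j, -0.70-0.00j]]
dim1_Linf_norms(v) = [0.22, 0.46, 0.33]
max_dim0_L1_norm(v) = 0.78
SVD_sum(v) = [[-0.11,-0.13,-0.0],[-0.36,-0.41,-0.01],[-0.22,-0.26,-0.01]] + [[0.07,  -0.07,  0.19], [0.02,  -0.02,  0.06], [-0.07,  0.07,  -0.19]] + [[-0.04, 0.04, 0.03], [0.04, -0.03, -0.02], [-0.03, 0.03, 0.02]]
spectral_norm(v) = 0.66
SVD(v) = [[-0.25,-0.71,-0.66], [-0.82,-0.21,0.53], [-0.51,0.68,-0.53]] @ diag([0.6632217363229058, 0.31044533907146615, 0.09777842255647566]) @ [[0.66,0.75,0.02], [-0.34,0.32,-0.88], [0.67,-0.57,-0.47]]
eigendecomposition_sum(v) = [[-0.02+0.00j, (-0.04+0j), (0.02+0j)], [-0.26+0.00j, -0.59+0.00j, (0.23+0j)], [(-0.16+0j), -0.36+0.00j, (0.14+0j)]] + [[-0.03+0.10j, (-0.06-0.05j), 0.10+0.08j], [(-0.02-0.09j), (0.07+0.01j), (-0.11-0.01j)], [-0.09-0.10j, (0.1-0.03j), -0.16+0.05j]] + [[(-0.03-0.1j), (-0.06+0.05j), (0.1-0.08j)], [(-0.02+0.09j), 0.07-0.01j, (-0.11+0.01j)], [-0.09+0.10j, 0.10+0.03j, -0.16-0.05j]]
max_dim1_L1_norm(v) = 0.78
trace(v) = -0.71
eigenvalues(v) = [(-0.47+0j), (-0.12+0.17j), (-0.12-0.17j)]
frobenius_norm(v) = 0.74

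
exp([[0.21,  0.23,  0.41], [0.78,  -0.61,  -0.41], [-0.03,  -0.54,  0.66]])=[[1.28,0.08,0.61],[0.70,0.68,-0.29],[-0.29,-0.63,2.04]]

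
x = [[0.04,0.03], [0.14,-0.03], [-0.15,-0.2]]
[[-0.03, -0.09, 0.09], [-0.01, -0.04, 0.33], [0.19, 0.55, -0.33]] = x @ [[-0.23, -0.72, 2.33], [-0.77, -2.19, -0.12]]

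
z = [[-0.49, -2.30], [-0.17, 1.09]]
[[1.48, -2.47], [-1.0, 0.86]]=z @ [[0.74,0.76], [-0.8,0.91]]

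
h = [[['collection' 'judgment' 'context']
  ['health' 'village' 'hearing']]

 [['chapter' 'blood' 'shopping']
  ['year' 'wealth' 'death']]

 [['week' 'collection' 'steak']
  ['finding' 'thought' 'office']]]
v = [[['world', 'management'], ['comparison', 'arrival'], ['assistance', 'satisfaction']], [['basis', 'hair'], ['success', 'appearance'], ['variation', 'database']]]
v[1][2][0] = 'variation'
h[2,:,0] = ['week', 'finding']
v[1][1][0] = 'success'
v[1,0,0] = 'basis'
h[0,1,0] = 'health'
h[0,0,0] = 'collection'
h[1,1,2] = 'death'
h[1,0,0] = 'chapter'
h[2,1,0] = 'finding'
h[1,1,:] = ['year', 'wealth', 'death']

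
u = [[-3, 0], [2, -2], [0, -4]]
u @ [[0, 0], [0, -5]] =[[0, 0], [0, 10], [0, 20]]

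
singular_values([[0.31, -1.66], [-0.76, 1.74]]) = [2.52, 0.29]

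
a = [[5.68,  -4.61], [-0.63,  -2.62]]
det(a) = -17.79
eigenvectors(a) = [[1.0, 0.47], [-0.07, 0.88]]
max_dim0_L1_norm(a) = 7.23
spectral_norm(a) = 7.42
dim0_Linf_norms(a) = [5.68, 4.61]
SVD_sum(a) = [[5.40, -4.92], [0.96, -0.88]] + [[0.28, 0.31], [-1.59, -1.74]]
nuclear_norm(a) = 9.82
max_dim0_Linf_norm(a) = 5.68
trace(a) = 3.06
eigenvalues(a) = [6.02, -2.96]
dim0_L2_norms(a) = [5.71, 5.3]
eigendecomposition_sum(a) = [[5.79, -3.09], [-0.42, 0.23]] + [[-0.11, -1.52], [-0.21, -2.85]]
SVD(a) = [[-0.98, -0.18],[-0.18, 0.98]] @ diag([7.4180199421764526, 2.397661389244204]) @ [[-0.74, 0.67], [-0.67, -0.74]]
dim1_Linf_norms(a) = [5.68, 2.62]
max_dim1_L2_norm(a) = 7.32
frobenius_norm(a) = 7.80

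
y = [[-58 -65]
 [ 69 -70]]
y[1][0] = 69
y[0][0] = -58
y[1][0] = 69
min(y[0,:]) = -65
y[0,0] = -58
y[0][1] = -65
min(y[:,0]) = -58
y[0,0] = -58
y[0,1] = -65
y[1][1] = -70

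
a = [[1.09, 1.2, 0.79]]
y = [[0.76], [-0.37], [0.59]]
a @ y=[[0.85]]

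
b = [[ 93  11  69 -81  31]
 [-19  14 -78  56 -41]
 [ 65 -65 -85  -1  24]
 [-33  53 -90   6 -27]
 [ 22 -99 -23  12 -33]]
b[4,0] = 22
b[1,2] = -78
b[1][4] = -41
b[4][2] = -23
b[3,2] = -90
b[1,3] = 56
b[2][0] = 65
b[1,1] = 14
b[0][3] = -81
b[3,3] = 6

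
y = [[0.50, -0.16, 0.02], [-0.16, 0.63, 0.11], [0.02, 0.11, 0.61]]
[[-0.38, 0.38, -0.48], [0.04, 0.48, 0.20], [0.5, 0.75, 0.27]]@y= [[-0.26, 0.25, -0.26], [-0.05, 0.32, 0.18], [0.14, 0.42, 0.26]]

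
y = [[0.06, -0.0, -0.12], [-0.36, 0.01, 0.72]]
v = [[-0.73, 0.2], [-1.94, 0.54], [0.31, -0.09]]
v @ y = [[-0.12, 0.00, 0.23], [-0.31, 0.01, 0.62], [0.05, -0.0, -0.10]]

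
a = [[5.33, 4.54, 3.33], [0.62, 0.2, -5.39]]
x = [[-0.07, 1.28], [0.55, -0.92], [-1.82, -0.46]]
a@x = [[-3.94, 1.11], [9.88, 3.09]]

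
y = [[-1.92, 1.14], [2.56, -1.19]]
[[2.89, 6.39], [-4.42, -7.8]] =y @ [[-2.52, -2.04], [-1.71, 2.17]]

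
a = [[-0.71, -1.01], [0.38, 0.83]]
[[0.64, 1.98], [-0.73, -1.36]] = a @ [[1.01, -1.34], [-1.34, -1.02]]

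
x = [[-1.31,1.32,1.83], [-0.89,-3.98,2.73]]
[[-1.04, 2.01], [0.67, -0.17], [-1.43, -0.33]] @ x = [[-0.43, -9.37, 3.58], [-0.73, 1.56, 0.76], [2.17, -0.57, -3.52]]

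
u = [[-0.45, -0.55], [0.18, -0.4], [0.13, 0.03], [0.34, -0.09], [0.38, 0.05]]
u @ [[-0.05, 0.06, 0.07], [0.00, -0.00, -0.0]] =[[0.02, -0.03, -0.03], [-0.01, 0.01, 0.01], [-0.01, 0.01, 0.01], [-0.02, 0.02, 0.02], [-0.02, 0.02, 0.03]]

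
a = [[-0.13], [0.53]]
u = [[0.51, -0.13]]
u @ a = [[-0.14]]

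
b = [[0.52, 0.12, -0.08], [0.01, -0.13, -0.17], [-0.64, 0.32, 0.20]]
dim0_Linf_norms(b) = [0.64, 0.32, 0.2]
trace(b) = 0.59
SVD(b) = [[-0.55,0.75,0.38],[-0.1,-0.51,0.85],[0.83,0.43,0.35]] @ diag([0.8747168472105188, 0.3320897484421873, 0.1169907525648698]) @ [[-0.93, 0.24, 0.26], [0.32, 0.88, 0.34], [-0.15, 0.40, -0.90]]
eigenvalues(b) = [(0.65+0j), (-0.03+0.23j), (-0.03-0.23j)]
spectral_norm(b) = 0.87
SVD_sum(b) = [[0.45, -0.12, -0.12], [0.08, -0.02, -0.02], [-0.68, 0.18, 0.19]] + [[0.08, 0.22, 0.08], [-0.05, -0.15, -0.06], [0.05, 0.13, 0.05]] + [[-0.01, 0.02, -0.04], [-0.01, 0.04, -0.09], [-0.01, 0.02, -0.04]]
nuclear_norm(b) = 1.32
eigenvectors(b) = [[0.62+0.00j, (0.18-0.04j), (0.18+0.04j)], [0.17+0.00j, -0.22+0.50j, -0.22-0.50j], [(-0.76+0j), (0.81+0j), 0.81-0.00j]]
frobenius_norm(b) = 0.94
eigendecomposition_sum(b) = [[0.51+0.00j, 0.04+0.00j, (-0.1+0j)], [(0.14+0j), (0.01+0j), (-0.03+0j)], [(-0.63+0j), -0.04+0.00j, 0.13+0.00j]] + [[0.00+0.02j, (0.04-0j), (0.01+0.02j)], [-0.07-0.03j, -0.07+0.10j, (-0.07-0j)], [-0.01+0.11j, (0.18+0.03j), 0.04+0.10j]] + [[-0.02j, 0.04+0.00j, (0.01-0.02j)], [-0.07+0.03j, -0.07-0.10j, (-0.07+0j)], [-0.01-0.11j, (0.18-0.03j), 0.04-0.10j]]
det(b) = 0.03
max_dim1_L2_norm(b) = 0.74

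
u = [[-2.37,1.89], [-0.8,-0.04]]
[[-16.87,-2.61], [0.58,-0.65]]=u @ [[-0.26, 0.83], [-9.25, -0.34]]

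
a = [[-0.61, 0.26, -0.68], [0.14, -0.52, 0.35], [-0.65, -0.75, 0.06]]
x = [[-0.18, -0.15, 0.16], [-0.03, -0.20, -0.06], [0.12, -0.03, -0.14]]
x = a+[[0.43, -0.41, 0.84], [-0.17, 0.32, -0.41], [0.77, 0.72, -0.2]]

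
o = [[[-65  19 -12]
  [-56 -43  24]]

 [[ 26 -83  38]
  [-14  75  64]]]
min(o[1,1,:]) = -14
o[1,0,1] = -83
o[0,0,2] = -12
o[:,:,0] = [[-65, -56], [26, -14]]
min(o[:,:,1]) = -83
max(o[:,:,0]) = 26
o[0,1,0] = -56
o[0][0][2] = -12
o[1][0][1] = -83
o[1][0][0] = 26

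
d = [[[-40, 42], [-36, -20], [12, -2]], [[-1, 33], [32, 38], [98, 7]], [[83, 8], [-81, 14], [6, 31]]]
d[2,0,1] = 8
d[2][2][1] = 31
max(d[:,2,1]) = 31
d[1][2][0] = 98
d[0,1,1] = -20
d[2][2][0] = 6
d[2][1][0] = -81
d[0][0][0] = -40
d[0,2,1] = -2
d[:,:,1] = [[42, -20, -2], [33, 38, 7], [8, 14, 31]]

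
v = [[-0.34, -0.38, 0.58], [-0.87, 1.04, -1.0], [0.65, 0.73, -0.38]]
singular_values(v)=[1.81, 1.08, 0.25]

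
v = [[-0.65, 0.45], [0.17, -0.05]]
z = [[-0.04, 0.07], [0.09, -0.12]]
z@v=[[0.04,-0.02], [-0.08,0.05]]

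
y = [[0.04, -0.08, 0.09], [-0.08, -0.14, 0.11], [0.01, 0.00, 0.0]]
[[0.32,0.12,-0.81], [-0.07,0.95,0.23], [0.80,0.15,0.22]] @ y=[[-0.00,-0.04,0.04], [-0.08,-0.13,0.1], [0.02,-0.08,0.09]]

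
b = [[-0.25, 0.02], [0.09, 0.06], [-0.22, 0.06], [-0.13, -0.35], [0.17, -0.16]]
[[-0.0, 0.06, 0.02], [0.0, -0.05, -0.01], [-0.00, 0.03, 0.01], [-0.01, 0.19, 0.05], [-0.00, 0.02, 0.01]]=b@[[0.01, -0.27, -0.07], [0.02, -0.44, -0.11]]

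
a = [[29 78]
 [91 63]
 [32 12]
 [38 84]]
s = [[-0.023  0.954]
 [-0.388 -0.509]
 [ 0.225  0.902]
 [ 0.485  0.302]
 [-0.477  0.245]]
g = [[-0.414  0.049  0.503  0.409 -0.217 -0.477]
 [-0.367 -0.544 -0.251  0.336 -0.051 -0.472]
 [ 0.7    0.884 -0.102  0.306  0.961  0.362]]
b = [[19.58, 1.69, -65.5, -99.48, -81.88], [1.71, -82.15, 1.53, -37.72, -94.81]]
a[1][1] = 63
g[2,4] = 0.961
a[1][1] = 63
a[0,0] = 29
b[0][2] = -65.5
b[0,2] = -65.5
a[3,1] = 84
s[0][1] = 0.954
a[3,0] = 38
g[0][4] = -0.217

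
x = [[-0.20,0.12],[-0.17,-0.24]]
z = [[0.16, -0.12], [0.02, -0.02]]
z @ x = [[-0.01,0.05], [-0.00,0.01]]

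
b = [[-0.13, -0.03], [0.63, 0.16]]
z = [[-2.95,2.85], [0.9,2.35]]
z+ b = [[-3.08, 2.82], [1.53, 2.51]]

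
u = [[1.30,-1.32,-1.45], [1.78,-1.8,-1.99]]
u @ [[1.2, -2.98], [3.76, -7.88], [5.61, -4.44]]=[[-11.54, 12.97], [-15.8, 17.72]]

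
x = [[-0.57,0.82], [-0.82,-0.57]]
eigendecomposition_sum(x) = [[(-0.28+0.41j), (0.41+0.28j)],  [(-0.41-0.28j), -0.28+0.41j]] + [[-0.28-0.41j, 0.41-0.28j], [-0.41+0.28j, (-0.28-0.41j)]]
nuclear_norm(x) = 2.00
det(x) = 1.00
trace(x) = -1.14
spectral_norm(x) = 1.00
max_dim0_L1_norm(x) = 1.39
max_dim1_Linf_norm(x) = 0.82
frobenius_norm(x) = 1.41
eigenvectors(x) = [[0.71+0.00j, (0.71-0j)], [0.00+0.71j, 0.00-0.71j]]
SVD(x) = [[-0.82, -0.57],[0.57, -0.82]] @ diag([0.9986490875177326, 0.9986490875177325]) @ [[-0.0,-1.00], [1.00,0.0]]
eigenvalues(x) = [(-0.57+0.82j), (-0.57-0.82j)]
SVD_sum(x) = [[0.00, 0.82], [0.00, -0.57]] + [[-0.57,0.0], [-0.82,0.0]]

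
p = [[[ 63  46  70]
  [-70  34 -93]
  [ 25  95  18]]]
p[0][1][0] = -70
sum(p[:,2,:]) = 138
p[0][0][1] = 46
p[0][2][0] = 25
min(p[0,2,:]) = 18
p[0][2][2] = 18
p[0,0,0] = 63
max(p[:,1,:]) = 34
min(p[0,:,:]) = -93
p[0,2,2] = 18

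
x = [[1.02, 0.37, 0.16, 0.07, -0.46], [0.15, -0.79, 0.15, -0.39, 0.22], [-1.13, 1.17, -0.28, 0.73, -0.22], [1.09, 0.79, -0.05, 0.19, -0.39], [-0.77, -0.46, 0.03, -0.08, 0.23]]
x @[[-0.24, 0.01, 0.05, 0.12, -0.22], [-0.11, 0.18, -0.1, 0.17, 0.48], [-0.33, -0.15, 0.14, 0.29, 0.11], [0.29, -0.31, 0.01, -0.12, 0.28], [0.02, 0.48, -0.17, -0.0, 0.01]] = [[-0.33, -0.19, 0.12, 0.22, -0.01], [-0.11, 0.06, 0.07, -0.03, -0.5], [0.44, -0.09, -0.17, -0.11, 0.98], [-0.28, -0.09, 0.04, 0.23, 0.18], [0.21, 0.04, -0.03, -0.15, -0.07]]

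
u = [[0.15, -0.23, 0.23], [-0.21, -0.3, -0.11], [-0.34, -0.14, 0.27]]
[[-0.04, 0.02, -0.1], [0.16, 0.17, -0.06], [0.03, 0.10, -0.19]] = u@ [[-0.21,-0.23,0.2], [-0.26,-0.36,0.2], [-0.3,-0.12,-0.35]]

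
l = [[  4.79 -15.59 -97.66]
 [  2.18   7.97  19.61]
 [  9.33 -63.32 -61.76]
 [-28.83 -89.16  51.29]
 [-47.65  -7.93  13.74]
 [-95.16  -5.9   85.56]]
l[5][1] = -5.9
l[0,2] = -97.66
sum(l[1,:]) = 29.759999999999998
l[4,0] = -47.65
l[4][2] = 13.74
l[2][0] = 9.33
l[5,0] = -95.16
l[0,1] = -15.59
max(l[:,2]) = 85.56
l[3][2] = 51.29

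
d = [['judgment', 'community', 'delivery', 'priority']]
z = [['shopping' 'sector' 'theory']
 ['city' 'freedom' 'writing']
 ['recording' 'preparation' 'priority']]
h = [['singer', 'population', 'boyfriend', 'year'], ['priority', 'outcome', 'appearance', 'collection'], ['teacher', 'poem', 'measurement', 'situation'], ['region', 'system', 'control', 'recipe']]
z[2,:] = ['recording', 'preparation', 'priority']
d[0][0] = 'judgment'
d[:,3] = ['priority']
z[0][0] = 'shopping'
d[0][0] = 'judgment'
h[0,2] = 'boyfriend'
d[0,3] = 'priority'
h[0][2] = 'boyfriend'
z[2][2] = 'priority'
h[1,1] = 'outcome'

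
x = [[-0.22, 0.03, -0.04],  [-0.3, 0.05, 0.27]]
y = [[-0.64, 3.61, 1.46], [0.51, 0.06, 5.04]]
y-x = [[-0.42, 3.58, 1.50],[0.81, 0.01, 4.77]]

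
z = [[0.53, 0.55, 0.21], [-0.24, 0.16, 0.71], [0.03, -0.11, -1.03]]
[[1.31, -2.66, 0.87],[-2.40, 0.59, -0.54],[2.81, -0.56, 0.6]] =z @ [[2.51, -2.1, 0.92], [1.02, -3.13, 0.95], [-2.76, 0.82, -0.66]]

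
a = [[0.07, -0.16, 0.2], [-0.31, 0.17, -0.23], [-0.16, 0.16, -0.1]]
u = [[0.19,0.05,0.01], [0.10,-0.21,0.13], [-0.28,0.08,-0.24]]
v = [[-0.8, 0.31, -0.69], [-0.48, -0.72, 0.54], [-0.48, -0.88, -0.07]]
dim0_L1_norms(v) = [1.76, 1.91, 1.3]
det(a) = -0.00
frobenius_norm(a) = 0.56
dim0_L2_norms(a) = [0.36, 0.28, 0.32]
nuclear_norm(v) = 2.86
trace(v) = -1.59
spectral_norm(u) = 0.45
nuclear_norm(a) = 0.72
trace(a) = 0.14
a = v @ u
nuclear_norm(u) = 0.73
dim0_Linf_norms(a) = [0.31, 0.17, 0.23]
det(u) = 0.01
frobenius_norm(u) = 0.50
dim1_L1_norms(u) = [0.25, 0.44, 0.6]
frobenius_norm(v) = 1.81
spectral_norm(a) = 0.54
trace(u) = -0.26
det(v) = -0.56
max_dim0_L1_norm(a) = 0.54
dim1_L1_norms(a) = [0.43, 0.71, 0.42]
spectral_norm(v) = 1.36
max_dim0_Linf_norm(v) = 0.88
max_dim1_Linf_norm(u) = 0.28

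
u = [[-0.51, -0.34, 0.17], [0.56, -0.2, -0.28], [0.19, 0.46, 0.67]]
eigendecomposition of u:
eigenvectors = [[(-0.28+0.52j), -0.28-0.52j, (0.2+0j)], [(0.75+0j), (0.75-0j), -0.19+0.00j], [-0.21-0.19j, -0.21+0.19j, 0.96+0.00j]]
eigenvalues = [(-0.33+0.46j), (-0.33-0.46j), (0.62+0j)]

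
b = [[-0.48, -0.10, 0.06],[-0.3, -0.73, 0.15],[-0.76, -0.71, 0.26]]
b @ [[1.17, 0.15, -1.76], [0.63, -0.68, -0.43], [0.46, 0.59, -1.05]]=[[-0.6, 0.03, 0.82], [-0.74, 0.54, 0.68], [-1.22, 0.52, 1.37]]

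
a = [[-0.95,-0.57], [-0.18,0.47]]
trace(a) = -0.48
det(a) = -0.55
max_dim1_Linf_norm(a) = 0.95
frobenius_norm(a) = 1.22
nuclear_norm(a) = 1.61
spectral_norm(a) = 1.11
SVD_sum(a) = [[-0.92, -0.61],[0.09, 0.06]] + [[-0.03, 0.04], [-0.27, 0.41]]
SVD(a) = [[-1.00,0.10], [0.10,1.0]] @ diag([1.1121806163572696, 0.49371477251462065]) @ [[0.83, 0.55],[-0.55, 0.83]]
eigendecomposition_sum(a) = [[-0.97, -0.37], [-0.12, -0.05]] + [[0.02, -0.20], [-0.06, 0.52]]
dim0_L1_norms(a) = [1.13, 1.04]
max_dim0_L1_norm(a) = 1.13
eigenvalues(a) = [-1.02, 0.54]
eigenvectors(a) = [[-0.99, 0.36], [-0.12, -0.93]]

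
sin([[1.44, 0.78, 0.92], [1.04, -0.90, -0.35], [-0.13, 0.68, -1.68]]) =[[0.72,0.64,0.47], [0.72,-0.92,0.1], [0.04,0.10,-1.21]]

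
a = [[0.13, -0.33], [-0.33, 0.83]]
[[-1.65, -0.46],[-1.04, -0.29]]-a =[[-1.78, -0.13], [-0.71, -1.12]]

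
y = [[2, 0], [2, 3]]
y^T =[[2, 2], [0, 3]]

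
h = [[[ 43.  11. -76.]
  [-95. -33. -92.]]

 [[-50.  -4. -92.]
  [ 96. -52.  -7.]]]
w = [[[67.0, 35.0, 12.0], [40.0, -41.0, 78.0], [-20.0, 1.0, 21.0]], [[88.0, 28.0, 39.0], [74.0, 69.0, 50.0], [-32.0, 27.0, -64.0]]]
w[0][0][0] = 67.0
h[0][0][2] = -76.0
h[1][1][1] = -52.0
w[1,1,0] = 74.0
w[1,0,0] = 88.0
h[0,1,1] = -33.0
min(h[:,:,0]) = -95.0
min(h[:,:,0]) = -95.0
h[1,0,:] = [-50.0, -4.0, -92.0]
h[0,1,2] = -92.0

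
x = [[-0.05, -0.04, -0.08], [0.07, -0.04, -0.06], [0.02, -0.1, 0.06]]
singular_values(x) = [0.12, 0.11, 0.08]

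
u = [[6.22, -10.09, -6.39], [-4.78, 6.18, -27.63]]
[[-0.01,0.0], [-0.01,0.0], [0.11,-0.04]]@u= [[-0.06, 0.1, 0.06], [-0.06, 0.1, 0.06], [0.88, -1.36, 0.4]]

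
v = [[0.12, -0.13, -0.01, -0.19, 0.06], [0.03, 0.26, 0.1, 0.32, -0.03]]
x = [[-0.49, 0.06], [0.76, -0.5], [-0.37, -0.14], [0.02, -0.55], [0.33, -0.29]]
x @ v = [[-0.06, 0.08, 0.01, 0.11, -0.03], [0.08, -0.23, -0.06, -0.3, 0.06], [-0.05, 0.01, -0.01, 0.03, -0.02], [-0.01, -0.15, -0.06, -0.18, 0.02], [0.03, -0.12, -0.03, -0.16, 0.03]]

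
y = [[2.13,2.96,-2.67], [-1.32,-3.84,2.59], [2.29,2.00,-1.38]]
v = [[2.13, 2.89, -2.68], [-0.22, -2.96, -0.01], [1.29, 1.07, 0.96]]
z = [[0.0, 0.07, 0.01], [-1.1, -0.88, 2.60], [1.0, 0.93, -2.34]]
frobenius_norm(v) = 5.71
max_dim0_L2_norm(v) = 4.27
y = z + v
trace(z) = -3.22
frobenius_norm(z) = 4.01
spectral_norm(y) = 7.27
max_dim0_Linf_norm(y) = 3.84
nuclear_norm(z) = 4.13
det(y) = -4.01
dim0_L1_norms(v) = [3.64, 6.92, 3.65]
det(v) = -15.06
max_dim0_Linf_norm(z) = 2.6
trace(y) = -3.09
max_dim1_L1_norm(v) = 7.7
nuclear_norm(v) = 8.64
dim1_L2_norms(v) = [4.48, 2.97, 1.93]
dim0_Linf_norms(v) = [2.13, 2.96, 2.68]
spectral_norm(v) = 5.10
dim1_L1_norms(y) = [7.76, 7.75, 5.67]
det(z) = 0.00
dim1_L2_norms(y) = [4.52, 4.82, 3.34]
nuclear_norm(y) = 9.01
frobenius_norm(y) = 7.40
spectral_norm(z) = 4.01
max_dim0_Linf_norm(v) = 2.96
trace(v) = 0.13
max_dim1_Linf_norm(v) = 2.96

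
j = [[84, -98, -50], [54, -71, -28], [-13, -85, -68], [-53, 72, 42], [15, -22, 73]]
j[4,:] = [15, -22, 73]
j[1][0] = 54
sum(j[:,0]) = 87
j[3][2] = 42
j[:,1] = [-98, -71, -85, 72, -22]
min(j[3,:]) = -53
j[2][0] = -13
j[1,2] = -28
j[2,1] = -85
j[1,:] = [54, -71, -28]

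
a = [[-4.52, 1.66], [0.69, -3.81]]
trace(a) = -8.33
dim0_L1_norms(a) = [5.21, 5.47]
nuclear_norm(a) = 8.39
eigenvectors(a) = [[-0.91, -0.75], [0.42, -0.67]]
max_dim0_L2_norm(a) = 4.57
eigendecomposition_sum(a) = [[-3.48, 3.9], [1.62, -1.81]] + [[-1.04, -2.24], [-0.93, -2.0]]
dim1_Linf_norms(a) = [4.52, 3.81]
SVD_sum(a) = [[-3.48, 2.91], [2.28, -1.91]] + [[-1.04, -1.25], [-1.59, -1.9]]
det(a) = 16.08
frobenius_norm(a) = 6.18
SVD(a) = [[-0.84, 0.55], [0.55, 0.84]] @ diag([5.420599932650834, 2.9656864922216193]) @ [[0.77, -0.64], [-0.64, -0.77]]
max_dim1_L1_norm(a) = 6.18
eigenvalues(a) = [-5.29, -3.04]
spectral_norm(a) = 5.42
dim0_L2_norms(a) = [4.57, 4.16]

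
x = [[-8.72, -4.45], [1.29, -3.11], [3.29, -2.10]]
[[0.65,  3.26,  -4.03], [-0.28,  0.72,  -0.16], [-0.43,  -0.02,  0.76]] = x @ [[-0.10,-0.21,0.36], [0.05,-0.32,0.20]]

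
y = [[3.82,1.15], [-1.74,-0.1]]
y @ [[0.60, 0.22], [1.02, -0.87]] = [[3.46, -0.16], [-1.15, -0.3]]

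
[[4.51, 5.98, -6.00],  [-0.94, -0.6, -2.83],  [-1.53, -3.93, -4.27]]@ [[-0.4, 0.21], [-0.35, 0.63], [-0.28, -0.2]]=[[-2.22, 5.91], [1.38, -0.01], [3.18, -1.94]]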